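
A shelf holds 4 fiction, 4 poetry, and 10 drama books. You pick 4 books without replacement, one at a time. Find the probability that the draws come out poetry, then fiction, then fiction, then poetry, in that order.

Multiply the probability of each draw given the previous ones:
P = 4/18 × 4/17 × 3/16 × 3/15 = 144/73440 = 1/510.

1/510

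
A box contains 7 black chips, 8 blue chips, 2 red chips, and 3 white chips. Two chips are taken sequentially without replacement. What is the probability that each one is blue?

14/95

P(all blue) = 8/20 × 7/19 = 56/380 = 14/95.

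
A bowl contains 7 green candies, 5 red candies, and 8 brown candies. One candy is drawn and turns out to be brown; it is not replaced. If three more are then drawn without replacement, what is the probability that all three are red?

10/969

After the first draw, 5 of the remaining 19 candies are red.
P = 5/19 × 4/18 × 3/17 = 60/5814 = 10/969.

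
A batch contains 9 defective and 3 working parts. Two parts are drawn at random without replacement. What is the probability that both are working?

P(every draw is working) = 3/12 × 2/11 = 6/132 = 1/22.

1/22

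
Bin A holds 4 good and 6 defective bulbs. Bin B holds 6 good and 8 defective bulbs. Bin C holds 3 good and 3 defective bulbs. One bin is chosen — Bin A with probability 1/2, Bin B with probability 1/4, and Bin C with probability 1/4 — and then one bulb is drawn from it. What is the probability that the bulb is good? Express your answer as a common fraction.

From Bin A: P(good) = 4/10.
From Bin B: P(good) = 6/14.
From Bin C: P(good) = 3/6.
Total probability = (1/2)(4/10) + (1/4)(6/14) + (1/4)(3/6) = 121/280.

121/280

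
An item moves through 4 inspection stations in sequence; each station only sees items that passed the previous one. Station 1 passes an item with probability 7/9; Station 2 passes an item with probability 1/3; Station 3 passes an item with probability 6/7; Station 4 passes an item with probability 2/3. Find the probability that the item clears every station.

The events are sequential, so multiply the conditional probabilities:
P = 7/9 × 1/3 × 6/7 × 2/3 = 84/567 = 4/27.

4/27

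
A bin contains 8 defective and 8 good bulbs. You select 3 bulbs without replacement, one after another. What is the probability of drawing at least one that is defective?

9/10

P(no defective) = 8/16 × 7/15 × 6/14 = 336/3360 = 1/10.
P(at least one) = 1 − 1/10 = 9/10.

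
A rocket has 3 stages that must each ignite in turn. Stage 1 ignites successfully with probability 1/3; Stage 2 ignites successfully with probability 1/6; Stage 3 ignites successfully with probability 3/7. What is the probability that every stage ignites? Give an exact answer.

The events are sequential, so multiply the conditional probabilities:
P = 1/3 × 1/6 × 3/7 = 3/126 = 1/42.

1/42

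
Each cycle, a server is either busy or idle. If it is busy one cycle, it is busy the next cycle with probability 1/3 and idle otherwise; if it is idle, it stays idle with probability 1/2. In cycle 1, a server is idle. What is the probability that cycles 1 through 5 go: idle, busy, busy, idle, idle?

1/18

Cycle 1 is given. For each transition, use the conditional probability from the current state:
P(busy | idle) = 1/2; P(busy | busy) = 1/3; P(idle | busy) = 2/3; P(idle | idle) = 1/2.
P = 1/2 × 1/3 × 2/3 × 1/2 = 2/36 = 1/18.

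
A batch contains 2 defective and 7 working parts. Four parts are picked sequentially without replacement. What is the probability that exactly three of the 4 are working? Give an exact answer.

One ordering (working drawn first) has probability 7/9 × 6/8 × 5/7 × 2/6 = 420/3024 = 5/36.
There are C(4,3) = 4 such orderings, each equally likely, so P = 4 × 5/36 = 5/9.

5/9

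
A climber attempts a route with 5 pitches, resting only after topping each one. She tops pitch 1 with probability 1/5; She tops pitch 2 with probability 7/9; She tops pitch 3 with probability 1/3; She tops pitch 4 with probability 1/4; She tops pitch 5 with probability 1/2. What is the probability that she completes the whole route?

7/1080

Multiplying along the chain,
P = 1/5 × 7/9 × 1/3 × 1/4 × 1/2 = 7/1080.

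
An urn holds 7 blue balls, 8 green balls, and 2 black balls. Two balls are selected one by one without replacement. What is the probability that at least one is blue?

91/136

P(no blue) = 10/17 × 9/16 = 90/272 = 45/136.
P(at least one) = 1 − 45/136 = 91/136.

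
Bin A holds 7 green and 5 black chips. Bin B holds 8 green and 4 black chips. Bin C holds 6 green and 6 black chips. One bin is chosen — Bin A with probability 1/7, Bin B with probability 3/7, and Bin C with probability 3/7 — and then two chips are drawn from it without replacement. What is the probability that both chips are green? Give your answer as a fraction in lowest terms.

25/77

From Bin A: P(both green) = (7/12)(6/11) = 7/22.
From Bin B: P(both green) = (8/12)(7/11) = 14/33.
From Bin C: P(both green) = (6/12)(5/11) = 5/22.
Total probability = (1/7)(7/22) + (3/7)(14/33) + (3/7)(5/22) = 25/77.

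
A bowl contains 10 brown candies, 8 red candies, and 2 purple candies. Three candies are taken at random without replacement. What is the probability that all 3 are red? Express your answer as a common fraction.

P(every draw is red) = 8/20 × 7/19 × 6/18 = 336/6840 = 14/285.

14/285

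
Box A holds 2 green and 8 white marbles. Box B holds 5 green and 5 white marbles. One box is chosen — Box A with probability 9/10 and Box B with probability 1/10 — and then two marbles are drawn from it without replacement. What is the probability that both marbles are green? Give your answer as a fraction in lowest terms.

19/450

From Box A: P(both green) = (2/10)(1/9) = 1/45.
From Box B: P(both green) = (5/10)(4/9) = 2/9.
Total probability = (9/10)(1/45) + (1/10)(2/9) = 19/450.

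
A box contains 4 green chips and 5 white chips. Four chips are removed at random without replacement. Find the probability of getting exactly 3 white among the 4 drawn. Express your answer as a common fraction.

20/63

One ordering (white drawn first) has probability 5/9 × 4/8 × 3/7 × 4/6 = 240/3024 = 5/63.
There are C(4,3) = 4 such orderings, each equally likely, so P = 4 × 5/63 = 20/63.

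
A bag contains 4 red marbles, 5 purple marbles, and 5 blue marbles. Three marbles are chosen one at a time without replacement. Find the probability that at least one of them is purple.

P(no purple) = 9/14 × 8/13 × 7/12 = 504/2184 = 3/13.
P(at least one) = 1 − 3/13 = 10/13.

10/13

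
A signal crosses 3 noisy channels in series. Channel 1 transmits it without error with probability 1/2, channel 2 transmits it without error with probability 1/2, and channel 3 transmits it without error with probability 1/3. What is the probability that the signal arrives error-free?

1/12

Multiplying along the chain,
P = 1/2 × 1/2 × 1/3 = 1/12.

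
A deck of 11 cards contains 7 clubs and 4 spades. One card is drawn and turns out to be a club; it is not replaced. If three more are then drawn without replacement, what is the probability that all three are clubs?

1/6

With the first card removed, 6 clubs remain out of 10.
P = 6/10 × 5/9 × 4/8 = 120/720 = 1/6.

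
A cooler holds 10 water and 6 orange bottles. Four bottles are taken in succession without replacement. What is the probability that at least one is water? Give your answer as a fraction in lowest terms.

P(no water) = 6/16 × 5/15 × 4/14 × 3/13 = 360/43680 = 3/364.
P(at least one) = 1 − 3/364 = 361/364.

361/364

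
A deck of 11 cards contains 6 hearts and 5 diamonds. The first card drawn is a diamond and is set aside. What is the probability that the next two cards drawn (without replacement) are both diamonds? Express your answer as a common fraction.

With the first card removed, 4 diamonds remain out of 10.
P = 4/10 × 3/9 = 12/90 = 2/15.

2/15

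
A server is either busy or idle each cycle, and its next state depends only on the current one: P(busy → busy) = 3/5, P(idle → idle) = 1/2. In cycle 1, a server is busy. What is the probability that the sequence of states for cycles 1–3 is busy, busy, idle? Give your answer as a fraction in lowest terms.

6/25

Cycle 1 is given. For each transition, use the conditional probability from the current state:
P(busy | busy) = 3/5; P(idle | busy) = 2/5.
P = 3/5 × 2/5 = 6/25.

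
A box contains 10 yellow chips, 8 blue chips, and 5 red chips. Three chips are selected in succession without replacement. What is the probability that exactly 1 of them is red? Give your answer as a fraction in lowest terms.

One ordering (red drawn first) has probability 5/23 × 18/22 × 17/21 = 1530/10626 = 255/1771.
There are C(3,1) = 3 such orderings, each equally likely, so P = 3 × 255/1771 = 765/1771.

765/1771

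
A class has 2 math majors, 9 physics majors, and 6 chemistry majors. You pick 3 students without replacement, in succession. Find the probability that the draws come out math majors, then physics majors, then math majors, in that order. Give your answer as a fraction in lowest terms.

3/680

Chain rule:
P = 2/17 × 9/16 × 1/15 = 18/4080 = 3/680.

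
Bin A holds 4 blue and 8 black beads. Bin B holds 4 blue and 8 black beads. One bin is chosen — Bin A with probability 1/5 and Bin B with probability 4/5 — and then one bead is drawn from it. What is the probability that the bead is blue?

From Bin A: P(blue) = 4/12.
From Bin B: P(blue) = 4/12.
Total probability = (1/5)(4/12) + (4/5)(4/12) = 1/3.

1/3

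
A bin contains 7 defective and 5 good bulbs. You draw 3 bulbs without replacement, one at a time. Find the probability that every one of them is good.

1/22

P(all good) = 5/12 × 4/11 × 3/10 = 60/1320 = 1/22.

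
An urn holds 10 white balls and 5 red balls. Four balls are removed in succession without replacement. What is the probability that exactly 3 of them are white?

One ordering (white drawn first) has probability 10/15 × 9/14 × 8/13 × 5/12 = 3600/32760 = 10/91.
There are C(4,3) = 4 such orderings, each equally likely, so P = 4 × 10/91 = 40/91.

40/91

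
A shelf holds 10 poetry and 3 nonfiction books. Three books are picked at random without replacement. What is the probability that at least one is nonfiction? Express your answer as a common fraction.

83/143

P(no nonfiction) = 10/13 × 9/12 × 8/11 = 720/1716 = 60/143.
P(at least one) = 1 − 60/143 = 83/143.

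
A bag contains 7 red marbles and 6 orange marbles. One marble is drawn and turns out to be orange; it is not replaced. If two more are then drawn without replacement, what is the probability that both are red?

After the first draw, 7 of the remaining 12 marbles are red.
P = 7/12 × 6/11 = 42/132 = 7/22.

7/22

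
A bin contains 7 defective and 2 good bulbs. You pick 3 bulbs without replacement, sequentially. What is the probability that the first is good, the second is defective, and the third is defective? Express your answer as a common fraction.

1/6

Chain rule:
P = 2/9 × 7/8 × 6/7 = 84/504 = 1/6.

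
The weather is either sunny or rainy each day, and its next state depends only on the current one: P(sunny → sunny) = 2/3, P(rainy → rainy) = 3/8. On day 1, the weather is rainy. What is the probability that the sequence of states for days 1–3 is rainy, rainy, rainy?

Day 1 is given. For each transition, use the conditional probability from the current state:
P(rainy | rainy) = 3/8; P(rainy | rainy) = 3/8.
P = 3/8 × 3/8 = 9/64.

9/64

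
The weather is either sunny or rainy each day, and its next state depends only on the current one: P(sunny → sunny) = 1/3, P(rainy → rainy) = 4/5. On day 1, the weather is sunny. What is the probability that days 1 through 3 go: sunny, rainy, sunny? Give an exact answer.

Day 1 is given. For each transition, use the conditional probability from the current state:
P(rainy | sunny) = 2/3; P(sunny | rainy) = 1/5.
P = 2/3 × 1/5 = 2/15.

2/15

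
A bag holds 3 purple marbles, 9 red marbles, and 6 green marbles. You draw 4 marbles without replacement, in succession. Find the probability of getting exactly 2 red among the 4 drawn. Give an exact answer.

One ordering (red drawn first) has probability 9/18 × 8/17 × 9/16 × 8/15 = 5184/73440 = 6/85.
There are C(4,2) = 6 such orderings, each equally likely, so P = 6 × 6/85 = 36/85.

36/85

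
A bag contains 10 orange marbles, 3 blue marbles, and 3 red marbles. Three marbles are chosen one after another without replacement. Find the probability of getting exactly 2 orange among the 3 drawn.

27/56

One ordering (orange drawn first) has probability 10/16 × 9/15 × 6/14 = 540/3360 = 9/56.
There are C(3,2) = 3 such orderings, each equally likely, so P = 3 × 9/56 = 27/56.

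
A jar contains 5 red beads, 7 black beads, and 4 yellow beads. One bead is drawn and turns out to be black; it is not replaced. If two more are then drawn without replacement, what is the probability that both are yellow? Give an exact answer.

After the first draw, 4 of the remaining 15 beads are yellow.
P = 4/15 × 3/14 = 12/210 = 2/35.

2/35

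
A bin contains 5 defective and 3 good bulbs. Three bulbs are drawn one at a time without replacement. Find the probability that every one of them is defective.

5/28

P(all defective) = 5/8 × 4/7 × 3/6 = 60/336 = 5/28.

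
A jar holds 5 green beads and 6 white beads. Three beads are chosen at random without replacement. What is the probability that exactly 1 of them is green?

5/11

One ordering (green drawn first) has probability 5/11 × 6/10 × 5/9 = 150/990 = 5/33.
There are C(3,1) = 3 such orderings, each equally likely, so P = 3 × 5/33 = 5/11.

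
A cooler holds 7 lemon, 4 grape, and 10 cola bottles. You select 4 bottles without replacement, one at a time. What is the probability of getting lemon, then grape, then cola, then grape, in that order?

1/171

Chain rule:
P = 7/21 × 4/20 × 10/19 × 3/18 = 840/143640 = 1/171.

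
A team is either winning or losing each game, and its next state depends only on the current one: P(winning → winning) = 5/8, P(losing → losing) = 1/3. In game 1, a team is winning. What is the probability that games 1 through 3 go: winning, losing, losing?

1/8

Game 1 is given. For each transition, use the conditional probability from the current state:
P(losing | winning) = 3/8; P(losing | losing) = 1/3.
P = 3/8 × 1/3 = 3/24 = 1/8.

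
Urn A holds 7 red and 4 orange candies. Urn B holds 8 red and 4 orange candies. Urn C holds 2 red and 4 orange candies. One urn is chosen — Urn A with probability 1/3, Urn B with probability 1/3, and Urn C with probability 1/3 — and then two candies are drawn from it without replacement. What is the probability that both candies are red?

16/55

From Urn A: P(both red) = (7/11)(6/10) = 21/55.
From Urn B: P(both red) = (8/12)(7/11) = 14/33.
From Urn C: P(both red) = (2/6)(1/5) = 1/15.
Total probability = (1/3)(21/55) + (1/3)(14/33) + (1/3)(1/15) = 16/55.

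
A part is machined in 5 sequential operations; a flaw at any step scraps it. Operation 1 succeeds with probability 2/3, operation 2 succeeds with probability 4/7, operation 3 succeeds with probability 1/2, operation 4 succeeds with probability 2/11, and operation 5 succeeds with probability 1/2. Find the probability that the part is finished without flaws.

Each stage is reached only if all earlier stages succeed, so
P = 2/3 × 4/7 × 1/2 × 2/11 × 1/2 = 16/924 = 4/231.

4/231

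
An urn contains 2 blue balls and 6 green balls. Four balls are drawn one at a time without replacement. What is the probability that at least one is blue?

11/14

P(no blue) = 6/8 × 5/7 × 4/6 × 3/5 = 360/1680 = 3/14.
P(at least one) = 1 − 3/14 = 11/14.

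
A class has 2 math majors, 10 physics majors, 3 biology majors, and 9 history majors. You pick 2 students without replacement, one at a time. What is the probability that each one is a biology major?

1/92

P(all biology majors) = 3/24 × 2/23 = 6/552 = 1/92.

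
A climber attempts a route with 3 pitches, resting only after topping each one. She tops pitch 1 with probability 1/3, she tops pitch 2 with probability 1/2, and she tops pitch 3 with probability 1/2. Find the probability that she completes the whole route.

1/12

The events are sequential, so multiply the conditional probabilities:
P = 1/3 × 1/2 × 1/2 = 1/12.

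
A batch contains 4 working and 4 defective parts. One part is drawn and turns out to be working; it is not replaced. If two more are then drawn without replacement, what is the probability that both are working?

1/7

With the first part removed, 3 working remain out of 7.
P = 3/7 × 2/6 = 6/42 = 1/7.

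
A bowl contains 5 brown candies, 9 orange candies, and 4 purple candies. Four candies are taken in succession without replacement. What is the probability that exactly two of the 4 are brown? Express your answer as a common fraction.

13/51

One ordering (brown drawn first) has probability 5/18 × 4/17 × 13/16 × 12/15 = 3120/73440 = 13/306.
There are C(4,2) = 6 such orderings, each equally likely, so P = 6 × 13/306 = 13/51.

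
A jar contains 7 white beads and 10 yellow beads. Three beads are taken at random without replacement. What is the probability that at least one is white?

P(no white) = 10/17 × 9/16 × 8/15 = 720/4080 = 3/17.
P(at least one) = 1 − 3/17 = 14/17.

14/17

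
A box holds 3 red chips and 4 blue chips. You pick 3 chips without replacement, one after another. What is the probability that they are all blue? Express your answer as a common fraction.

P(all blue) = 4/7 × 3/6 × 2/5 = 24/210 = 4/35.

4/35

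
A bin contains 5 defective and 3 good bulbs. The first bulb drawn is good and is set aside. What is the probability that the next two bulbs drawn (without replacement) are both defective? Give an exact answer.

10/21

After the first draw, 5 of the remaining 7 bulbs are defective.
P = 5/7 × 4/6 = 20/42 = 10/21.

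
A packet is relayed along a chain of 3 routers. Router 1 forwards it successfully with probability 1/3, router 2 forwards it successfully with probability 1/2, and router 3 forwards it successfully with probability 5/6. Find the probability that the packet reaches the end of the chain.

5/36

Multiplying along the chain,
P = 1/3 × 1/2 × 5/6 = 5/36.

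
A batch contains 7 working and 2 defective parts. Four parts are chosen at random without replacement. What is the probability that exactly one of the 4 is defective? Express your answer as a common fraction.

5/9

One ordering (defective drawn first) has probability 2/9 × 7/8 × 6/7 × 5/6 = 420/3024 = 5/36.
There are C(4,1) = 4 such orderings, each equally likely, so P = 4 × 5/36 = 5/9.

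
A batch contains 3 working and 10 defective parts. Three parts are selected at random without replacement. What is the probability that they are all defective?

60/143

P = 10/13 × 9/12 × 8/11 = 720/1716 = 60/143.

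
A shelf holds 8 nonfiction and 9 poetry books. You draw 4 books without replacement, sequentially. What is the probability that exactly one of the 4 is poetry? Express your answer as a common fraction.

18/85

One ordering (poetry drawn first) has probability 9/17 × 8/16 × 7/15 × 6/14 = 3024/57120 = 9/170.
There are C(4,1) = 4 such orderings, each equally likely, so P = 4 × 9/170 = 18/85.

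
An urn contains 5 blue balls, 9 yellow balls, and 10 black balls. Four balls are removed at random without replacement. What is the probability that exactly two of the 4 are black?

One ordering (black drawn first) has probability 10/24 × 9/23 × 14/22 × 13/21 = 16380/255024 = 65/1012.
There are C(4,2) = 6 such orderings, each equally likely, so P = 6 × 65/1012 = 195/506.

195/506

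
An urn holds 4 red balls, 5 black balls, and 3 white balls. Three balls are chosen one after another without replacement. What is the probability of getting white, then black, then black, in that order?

Chain rule:
P = 3/12 × 5/11 × 4/10 = 60/1320 = 1/22.

1/22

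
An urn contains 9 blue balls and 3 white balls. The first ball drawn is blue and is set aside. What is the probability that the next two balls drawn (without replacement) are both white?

3/55

With the first ball removed, 3 white remain out of 11.
P = 3/11 × 2/10 = 6/110 = 3/55.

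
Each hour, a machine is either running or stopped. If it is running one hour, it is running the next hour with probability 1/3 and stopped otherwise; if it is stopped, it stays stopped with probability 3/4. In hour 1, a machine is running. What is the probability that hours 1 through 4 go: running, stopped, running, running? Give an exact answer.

Hour 1 is given. For each transition, use the conditional probability from the current state:
P(stopped | running) = 2/3; P(running | stopped) = 1/4; P(running | running) = 1/3.
P = 2/3 × 1/4 × 1/3 = 2/36 = 1/18.

1/18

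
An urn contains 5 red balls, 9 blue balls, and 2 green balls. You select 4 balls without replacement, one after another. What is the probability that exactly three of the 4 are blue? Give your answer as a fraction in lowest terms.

One ordering (blue drawn first) has probability 9/16 × 8/15 × 7/14 × 7/13 = 3528/43680 = 21/260.
There are C(4,3) = 4 such orderings, each equally likely, so P = 4 × 21/260 = 21/65.

21/65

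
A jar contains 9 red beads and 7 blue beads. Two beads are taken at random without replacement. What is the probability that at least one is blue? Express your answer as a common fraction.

7/10

P(no blue) = 9/16 × 8/15 = 72/240 = 3/10.
P(at least one) = 1 − 3/10 = 7/10.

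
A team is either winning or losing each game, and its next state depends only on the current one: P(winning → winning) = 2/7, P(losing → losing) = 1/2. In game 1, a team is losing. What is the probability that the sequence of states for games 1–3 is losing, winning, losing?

5/14

Game 1 is given. For each transition, use the conditional probability from the current state:
P(winning | losing) = 1/2; P(losing | winning) = 5/7.
P = 1/2 × 5/7 = 5/14.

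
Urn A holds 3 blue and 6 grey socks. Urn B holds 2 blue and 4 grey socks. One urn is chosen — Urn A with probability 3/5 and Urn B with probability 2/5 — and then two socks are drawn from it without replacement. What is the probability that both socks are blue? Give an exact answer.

23/300

From Urn A: P(both blue) = (3/9)(2/8) = 1/12.
From Urn B: P(both blue) = (2/6)(1/5) = 1/15.
Total probability = (3/5)(1/12) + (2/5)(1/15) = 23/300.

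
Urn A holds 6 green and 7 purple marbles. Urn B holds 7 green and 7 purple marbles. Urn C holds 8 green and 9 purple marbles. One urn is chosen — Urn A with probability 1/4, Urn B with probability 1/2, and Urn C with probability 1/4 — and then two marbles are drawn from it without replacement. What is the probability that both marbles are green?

From Urn A: P(both green) = (6/13)(5/12) = 5/26.
From Urn B: P(both green) = (7/14)(6/13) = 3/13.
From Urn C: P(both green) = (8/17)(7/16) = 7/34.
Total probability = (1/4)(5/26) + (1/2)(3/13) + (1/4)(7/34) = 95/442.

95/442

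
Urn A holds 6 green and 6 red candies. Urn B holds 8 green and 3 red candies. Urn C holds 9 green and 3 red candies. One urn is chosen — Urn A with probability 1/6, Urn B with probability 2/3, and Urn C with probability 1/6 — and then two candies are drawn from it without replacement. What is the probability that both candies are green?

From Urn A: P(both green) = (6/12)(5/11) = 5/22.
From Urn B: P(both green) = (8/11)(7/10) = 28/55.
From Urn C: P(both green) = (9/12)(8/11) = 6/11.
Total probability = (1/6)(5/22) + (2/3)(28/55) + (1/6)(6/11) = 103/220.

103/220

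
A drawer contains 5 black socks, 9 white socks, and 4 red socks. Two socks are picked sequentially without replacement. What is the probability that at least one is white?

P(no white) = 9/18 × 8/17 = 72/306 = 4/17.
P(at least one) = 1 − 4/17 = 13/17.

13/17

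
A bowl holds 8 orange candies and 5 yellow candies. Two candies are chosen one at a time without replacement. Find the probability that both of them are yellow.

P(all yellow) = 5/13 × 4/12 = 20/156 = 5/39.

5/39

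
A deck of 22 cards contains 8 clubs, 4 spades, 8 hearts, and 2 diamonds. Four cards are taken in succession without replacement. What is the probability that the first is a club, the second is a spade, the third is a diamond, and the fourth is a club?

8/3135

Each draw changes the counts, so multiply the conditional probabilities along the sequence:
P = 8/22 × 4/21 × 2/20 × 7/19 = 448/175560 = 8/3135.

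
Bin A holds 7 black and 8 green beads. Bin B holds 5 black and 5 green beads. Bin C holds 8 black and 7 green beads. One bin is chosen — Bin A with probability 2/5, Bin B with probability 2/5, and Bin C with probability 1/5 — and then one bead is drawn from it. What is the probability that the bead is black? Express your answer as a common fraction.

37/75

From Bin A: P(black) = 7/15.
From Bin B: P(black) = 5/10.
From Bin C: P(black) = 8/15.
Total probability = (2/5)(7/15) + (2/5)(5/10) + (1/5)(8/15) = 37/75.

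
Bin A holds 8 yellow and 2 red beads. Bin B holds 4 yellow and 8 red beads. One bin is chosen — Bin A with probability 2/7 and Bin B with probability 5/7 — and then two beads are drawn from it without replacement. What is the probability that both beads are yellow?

From Bin A: P(both yellow) = (8/10)(7/9) = 28/45.
From Bin B: P(both yellow) = (4/12)(3/11) = 1/11.
Total probability = (2/7)(28/45) + (5/7)(1/11) = 841/3465.

841/3465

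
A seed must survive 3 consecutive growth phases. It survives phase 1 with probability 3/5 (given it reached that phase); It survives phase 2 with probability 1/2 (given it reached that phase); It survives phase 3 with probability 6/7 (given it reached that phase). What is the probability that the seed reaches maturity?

9/35

The events are sequential, so multiply the conditional probabilities:
P = 3/5 × 1/2 × 6/7 = 18/70 = 9/35.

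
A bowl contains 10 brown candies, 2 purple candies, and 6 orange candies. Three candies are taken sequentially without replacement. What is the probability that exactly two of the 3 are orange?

15/68

One ordering (orange drawn first) has probability 6/18 × 5/17 × 12/16 = 360/4896 = 5/68.
There are C(3,2) = 3 such orderings, each equally likely, so P = 3 × 5/68 = 15/68.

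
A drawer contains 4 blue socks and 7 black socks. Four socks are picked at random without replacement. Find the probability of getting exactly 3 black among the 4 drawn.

14/33

One ordering (black drawn first) has probability 7/11 × 6/10 × 5/9 × 4/8 = 840/7920 = 7/66.
There are C(4,3) = 4 such orderings, each equally likely, so P = 4 × 7/66 = 14/33.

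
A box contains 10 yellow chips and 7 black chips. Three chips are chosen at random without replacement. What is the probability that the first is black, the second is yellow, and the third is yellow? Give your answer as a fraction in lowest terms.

21/136

Each draw changes the counts, so multiply the conditional probabilities along the sequence:
P = 7/17 × 10/16 × 9/15 = 630/4080 = 21/136.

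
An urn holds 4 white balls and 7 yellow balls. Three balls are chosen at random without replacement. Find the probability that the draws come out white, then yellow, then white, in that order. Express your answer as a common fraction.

14/165

Multiply the probability of each draw given the previous ones:
P = 4/11 × 7/10 × 3/9 = 84/990 = 14/165.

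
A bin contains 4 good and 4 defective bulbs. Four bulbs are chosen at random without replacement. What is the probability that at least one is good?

P(no good) = 4/8 × 3/7 × 2/6 × 1/5 = 24/1680 = 1/70.
P(at least one) = 1 − 1/70 = 69/70.

69/70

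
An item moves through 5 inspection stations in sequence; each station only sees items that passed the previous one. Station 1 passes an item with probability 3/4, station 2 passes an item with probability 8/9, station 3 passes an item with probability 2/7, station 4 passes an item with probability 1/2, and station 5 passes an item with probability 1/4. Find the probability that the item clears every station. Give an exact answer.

The events are sequential, so multiply the conditional probabilities:
P = 3/4 × 8/9 × 2/7 × 1/2 × 1/4 = 48/2016 = 1/42.

1/42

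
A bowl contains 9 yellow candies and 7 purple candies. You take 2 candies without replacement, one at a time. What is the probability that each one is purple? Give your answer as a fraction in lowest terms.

7/40

P(all purple) = 7/16 × 6/15 = 42/240 = 7/40.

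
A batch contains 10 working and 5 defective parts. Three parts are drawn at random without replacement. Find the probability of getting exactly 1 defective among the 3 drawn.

One ordering (defective drawn first) has probability 5/15 × 10/14 × 9/13 = 450/2730 = 15/91.
There are C(3,1) = 3 such orderings, each equally likely, so P = 3 × 15/91 = 45/91.

45/91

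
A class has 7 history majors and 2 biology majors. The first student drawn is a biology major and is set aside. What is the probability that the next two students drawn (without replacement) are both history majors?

3/4

With the first student removed, 7 history majors remain out of 8.
P = 7/8 × 6/7 = 42/56 = 3/4.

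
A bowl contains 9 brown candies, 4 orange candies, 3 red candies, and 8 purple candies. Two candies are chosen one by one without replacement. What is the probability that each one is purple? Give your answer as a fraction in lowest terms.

7/69

P(all purple) = 8/24 × 7/23 = 56/552 = 7/69.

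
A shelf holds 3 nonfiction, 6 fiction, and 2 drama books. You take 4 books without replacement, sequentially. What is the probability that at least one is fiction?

P(no fiction) = 5/11 × 4/10 × 3/9 × 2/8 = 120/7920 = 1/66.
P(at least one) = 1 − 1/66 = 65/66.

65/66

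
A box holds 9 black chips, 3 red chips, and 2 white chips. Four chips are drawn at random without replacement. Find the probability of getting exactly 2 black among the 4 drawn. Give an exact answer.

One ordering (black drawn first) has probability 9/14 × 8/13 × 5/12 × 4/11 = 1440/24024 = 60/1001.
There are C(4,2) = 6 such orderings, each equally likely, so P = 6 × 60/1001 = 360/1001.

360/1001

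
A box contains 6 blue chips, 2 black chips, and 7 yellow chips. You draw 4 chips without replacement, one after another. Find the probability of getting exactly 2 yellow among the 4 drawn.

28/65

One ordering (yellow drawn first) has probability 7/15 × 6/14 × 8/13 × 7/12 = 2352/32760 = 14/195.
There are C(4,2) = 6 such orderings, each equally likely, so P = 6 × 14/195 = 28/65.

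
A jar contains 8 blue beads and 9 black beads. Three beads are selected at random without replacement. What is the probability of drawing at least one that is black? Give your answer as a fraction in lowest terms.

78/85

P(no black) = 8/17 × 7/16 × 6/15 = 336/4080 = 7/85.
P(at least one) = 1 − 7/85 = 78/85.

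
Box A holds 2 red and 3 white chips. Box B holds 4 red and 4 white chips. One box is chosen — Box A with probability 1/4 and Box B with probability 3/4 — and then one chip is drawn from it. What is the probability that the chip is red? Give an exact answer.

From Box A: P(red) = 2/5.
From Box B: P(red) = 4/8.
Total probability = (1/4)(2/5) + (3/4)(4/8) = 19/40.

19/40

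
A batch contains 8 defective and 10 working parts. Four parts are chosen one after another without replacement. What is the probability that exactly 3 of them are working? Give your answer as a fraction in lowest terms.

16/51

One ordering (working drawn first) has probability 10/18 × 9/17 × 8/16 × 8/15 = 5760/73440 = 4/51.
There are C(4,3) = 4 such orderings, each equally likely, so P = 4 × 4/51 = 16/51.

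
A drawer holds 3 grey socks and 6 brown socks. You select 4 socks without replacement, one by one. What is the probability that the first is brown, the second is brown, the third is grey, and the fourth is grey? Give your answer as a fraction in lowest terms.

Chain rule:
P = 6/9 × 5/8 × 3/7 × 2/6 = 180/3024 = 5/84.

5/84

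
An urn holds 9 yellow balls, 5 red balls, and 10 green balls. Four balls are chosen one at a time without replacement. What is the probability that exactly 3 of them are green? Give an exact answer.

40/253

One ordering (green drawn first) has probability 10/24 × 9/23 × 8/22 × 14/21 = 10080/255024 = 10/253.
There are C(4,3) = 4 such orderings, each equally likely, so P = 4 × 10/253 = 40/253.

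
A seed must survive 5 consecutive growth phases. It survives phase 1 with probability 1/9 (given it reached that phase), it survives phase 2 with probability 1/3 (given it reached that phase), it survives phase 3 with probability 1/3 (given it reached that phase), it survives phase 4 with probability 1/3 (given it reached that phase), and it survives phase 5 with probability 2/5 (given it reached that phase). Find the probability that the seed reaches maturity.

2/1215

Multiplying along the chain,
P = 1/9 × 1/3 × 1/3 × 1/3 × 2/5 = 2/1215.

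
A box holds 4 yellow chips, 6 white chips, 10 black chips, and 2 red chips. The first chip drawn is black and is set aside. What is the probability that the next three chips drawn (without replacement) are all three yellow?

With the first chip removed, 4 yellow remain out of 21.
P = 4/21 × 3/20 × 2/19 = 24/7980 = 2/665.

2/665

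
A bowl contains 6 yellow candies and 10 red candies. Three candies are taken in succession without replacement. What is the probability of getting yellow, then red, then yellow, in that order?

Multiply the probability of each draw given the previous ones:
P = 6/16 × 10/15 × 5/14 = 300/3360 = 5/56.

5/56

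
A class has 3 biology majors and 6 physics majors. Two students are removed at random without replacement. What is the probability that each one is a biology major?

P(all biology majors) = 3/9 × 2/8 = 6/72 = 1/12.

1/12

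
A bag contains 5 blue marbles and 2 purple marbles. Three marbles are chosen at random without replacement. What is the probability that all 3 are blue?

2/7

P(all blue) = 5/7 × 4/6 × 3/5 = 60/210 = 2/7.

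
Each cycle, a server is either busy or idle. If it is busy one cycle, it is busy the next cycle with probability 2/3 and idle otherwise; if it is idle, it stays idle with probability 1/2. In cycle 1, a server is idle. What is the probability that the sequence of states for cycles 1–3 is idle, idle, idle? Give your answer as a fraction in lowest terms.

1/4

Cycle 1 is given. For each transition, use the conditional probability from the current state:
P(idle | idle) = 1/2; P(idle | idle) = 1/2.
P = 1/2 × 1/2 = 1/4.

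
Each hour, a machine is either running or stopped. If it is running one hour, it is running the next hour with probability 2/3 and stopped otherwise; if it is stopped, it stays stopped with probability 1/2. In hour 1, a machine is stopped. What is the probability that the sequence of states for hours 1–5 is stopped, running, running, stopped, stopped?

Hour 1 is given. For each transition, use the conditional probability from the current state:
P(running | stopped) = 1/2; P(running | running) = 2/3; P(stopped | running) = 1/3; P(stopped | stopped) = 1/2.
P = 1/2 × 2/3 × 1/3 × 1/2 = 2/36 = 1/18.

1/18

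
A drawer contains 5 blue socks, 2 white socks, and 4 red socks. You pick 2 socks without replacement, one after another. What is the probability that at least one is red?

34/55

P(no red) = 7/11 × 6/10 = 42/110 = 21/55.
P(at least one) = 1 − 21/55 = 34/55.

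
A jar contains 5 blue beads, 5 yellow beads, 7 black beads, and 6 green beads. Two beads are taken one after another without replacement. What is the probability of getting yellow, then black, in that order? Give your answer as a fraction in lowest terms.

Chain rule:
P = 5/23 × 7/22 = 35/506.

35/506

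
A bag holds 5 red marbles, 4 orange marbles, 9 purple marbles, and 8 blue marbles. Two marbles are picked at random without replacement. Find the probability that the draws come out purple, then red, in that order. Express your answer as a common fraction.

9/130

Multiply the probability of each draw given the previous ones:
P = 9/26 × 5/25 = 45/650 = 9/130.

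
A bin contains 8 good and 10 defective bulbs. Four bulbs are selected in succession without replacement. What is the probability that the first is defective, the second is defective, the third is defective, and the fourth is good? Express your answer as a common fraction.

4/51

Each draw changes the counts, so multiply the conditional probabilities along the sequence:
P = 10/18 × 9/17 × 8/16 × 8/15 = 5760/73440 = 4/51.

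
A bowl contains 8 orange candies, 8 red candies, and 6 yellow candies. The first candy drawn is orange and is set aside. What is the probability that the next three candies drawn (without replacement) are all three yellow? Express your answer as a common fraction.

2/133

After the first draw, 6 of the remaining 21 candies are yellow.
P = 6/21 × 5/20 × 4/19 = 120/7980 = 2/133.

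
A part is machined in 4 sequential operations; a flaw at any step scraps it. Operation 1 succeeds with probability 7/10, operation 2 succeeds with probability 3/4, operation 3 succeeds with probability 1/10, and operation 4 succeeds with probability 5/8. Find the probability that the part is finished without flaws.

21/640

Multiplying along the chain,
P = 7/10 × 3/4 × 1/10 × 5/8 = 105/3200 = 21/640.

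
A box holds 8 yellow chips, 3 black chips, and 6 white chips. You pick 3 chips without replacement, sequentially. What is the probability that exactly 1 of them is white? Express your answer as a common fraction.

33/68

One ordering (white drawn first) has probability 6/17 × 11/16 × 10/15 = 660/4080 = 11/68.
There are C(3,1) = 3 such orderings, each equally likely, so P = 3 × 11/68 = 33/68.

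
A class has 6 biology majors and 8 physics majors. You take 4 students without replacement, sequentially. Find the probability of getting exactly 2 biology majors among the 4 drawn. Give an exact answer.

60/143

One ordering (biology majors drawn first) has probability 6/14 × 5/13 × 8/12 × 7/11 = 1680/24024 = 10/143.
There are C(4,2) = 6 such orderings, each equally likely, so P = 6 × 10/143 = 60/143.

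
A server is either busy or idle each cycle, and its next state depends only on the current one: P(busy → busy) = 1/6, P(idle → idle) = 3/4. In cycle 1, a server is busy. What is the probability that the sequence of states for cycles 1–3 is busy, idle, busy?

Cycle 1 is given. For each transition, use the conditional probability from the current state:
P(idle | busy) = 5/6; P(busy | idle) = 1/4.
P = 5/6 × 1/4 = 5/24.

5/24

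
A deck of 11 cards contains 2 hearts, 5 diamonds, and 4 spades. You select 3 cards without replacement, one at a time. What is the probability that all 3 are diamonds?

2/33

P(every draw is a diamond) = 5/11 × 4/10 × 3/9 = 60/990 = 2/33.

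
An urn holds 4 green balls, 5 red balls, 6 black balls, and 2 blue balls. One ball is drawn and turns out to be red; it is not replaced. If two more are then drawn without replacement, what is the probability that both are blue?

1/120

After the first draw, 2 of the remaining 16 balls are blue.
P = 2/16 × 1/15 = 2/240 = 1/120.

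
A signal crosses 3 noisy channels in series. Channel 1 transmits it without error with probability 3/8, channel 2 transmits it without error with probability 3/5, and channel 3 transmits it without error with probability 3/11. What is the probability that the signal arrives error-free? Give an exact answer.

Multiplying along the chain,
P = 3/8 × 3/5 × 3/11 = 27/440.

27/440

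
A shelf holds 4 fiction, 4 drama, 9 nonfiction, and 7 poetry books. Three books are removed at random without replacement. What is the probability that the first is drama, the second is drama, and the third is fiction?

1/253

Each draw changes the counts, so multiply the conditional probabilities along the sequence:
P = 4/24 × 3/23 × 4/22 = 48/12144 = 1/253.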